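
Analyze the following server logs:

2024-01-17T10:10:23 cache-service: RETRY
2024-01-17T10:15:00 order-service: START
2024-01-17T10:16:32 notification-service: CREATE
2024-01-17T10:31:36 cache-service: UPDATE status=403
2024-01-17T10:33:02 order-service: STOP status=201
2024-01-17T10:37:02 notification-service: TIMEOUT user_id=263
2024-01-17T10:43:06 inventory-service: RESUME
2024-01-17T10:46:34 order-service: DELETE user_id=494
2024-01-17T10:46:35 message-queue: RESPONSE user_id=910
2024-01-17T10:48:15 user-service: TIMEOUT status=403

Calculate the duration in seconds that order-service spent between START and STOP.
1082

To calculate state duration:

1. Find START event for order-service: 2024-01-17T10:15:00
2. Find STOP event for order-service: 2024-01-17T10:33:02
3. Calculate duration: 2024-01-17T10:33:02 - 2024-01-17T10:15:00 = 1082 seconds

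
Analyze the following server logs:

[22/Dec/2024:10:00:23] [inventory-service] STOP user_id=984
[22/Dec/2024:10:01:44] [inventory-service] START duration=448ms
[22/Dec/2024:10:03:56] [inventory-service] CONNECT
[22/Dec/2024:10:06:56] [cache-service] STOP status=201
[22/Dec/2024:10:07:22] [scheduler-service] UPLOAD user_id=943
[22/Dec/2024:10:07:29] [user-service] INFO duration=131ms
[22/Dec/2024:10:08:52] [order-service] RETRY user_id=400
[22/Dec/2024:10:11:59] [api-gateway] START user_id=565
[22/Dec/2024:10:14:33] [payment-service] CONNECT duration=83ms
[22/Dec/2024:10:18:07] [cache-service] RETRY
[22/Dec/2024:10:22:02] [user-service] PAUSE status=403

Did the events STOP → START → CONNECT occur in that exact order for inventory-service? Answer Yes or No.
Yes

To verify sequence order:

1. Find all events in sequence STOP → START → CONNECT for inventory-service
2. Extract their timestamps
3. Check if timestamps are in ascending order
4. Result: Yes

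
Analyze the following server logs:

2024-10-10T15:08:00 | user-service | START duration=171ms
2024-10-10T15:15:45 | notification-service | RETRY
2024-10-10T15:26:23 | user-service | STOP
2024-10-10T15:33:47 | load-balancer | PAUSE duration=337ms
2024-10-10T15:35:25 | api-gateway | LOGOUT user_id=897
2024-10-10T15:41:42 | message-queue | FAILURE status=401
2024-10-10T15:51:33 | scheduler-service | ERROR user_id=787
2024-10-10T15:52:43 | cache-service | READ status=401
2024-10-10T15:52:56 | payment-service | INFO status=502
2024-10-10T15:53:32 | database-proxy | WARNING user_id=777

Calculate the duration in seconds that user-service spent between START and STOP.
1103

To calculate state duration:

1. Find START event for user-service: 2024-10-10T15:08:00
2. Find STOP event for user-service: 2024-10-10T15:26:23
3. Calculate duration: 2024-10-10T15:26:23 - 2024-10-10T15:08:00 = 1103 seconds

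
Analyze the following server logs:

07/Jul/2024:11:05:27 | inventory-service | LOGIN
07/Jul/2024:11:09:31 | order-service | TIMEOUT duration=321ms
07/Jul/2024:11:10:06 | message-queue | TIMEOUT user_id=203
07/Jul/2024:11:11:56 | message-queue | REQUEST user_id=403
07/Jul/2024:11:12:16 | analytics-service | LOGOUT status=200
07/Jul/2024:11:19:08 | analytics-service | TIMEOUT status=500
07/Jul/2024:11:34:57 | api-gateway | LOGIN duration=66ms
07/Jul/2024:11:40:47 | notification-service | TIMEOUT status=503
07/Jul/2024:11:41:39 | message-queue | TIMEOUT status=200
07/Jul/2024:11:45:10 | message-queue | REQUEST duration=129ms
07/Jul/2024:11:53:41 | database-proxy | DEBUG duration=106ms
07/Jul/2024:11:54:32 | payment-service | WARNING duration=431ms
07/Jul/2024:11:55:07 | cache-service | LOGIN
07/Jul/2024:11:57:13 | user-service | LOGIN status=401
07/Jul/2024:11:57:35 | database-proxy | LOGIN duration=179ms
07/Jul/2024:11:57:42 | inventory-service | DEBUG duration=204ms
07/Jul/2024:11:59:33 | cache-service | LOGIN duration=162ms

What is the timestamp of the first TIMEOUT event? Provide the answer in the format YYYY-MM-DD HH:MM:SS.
2024-07-07 11:09:31

To find the first event:

1. Filter for all TIMEOUT events
2. Sort by timestamp
3. Select the first one
4. Timestamp: 2024-07-07 11:09:31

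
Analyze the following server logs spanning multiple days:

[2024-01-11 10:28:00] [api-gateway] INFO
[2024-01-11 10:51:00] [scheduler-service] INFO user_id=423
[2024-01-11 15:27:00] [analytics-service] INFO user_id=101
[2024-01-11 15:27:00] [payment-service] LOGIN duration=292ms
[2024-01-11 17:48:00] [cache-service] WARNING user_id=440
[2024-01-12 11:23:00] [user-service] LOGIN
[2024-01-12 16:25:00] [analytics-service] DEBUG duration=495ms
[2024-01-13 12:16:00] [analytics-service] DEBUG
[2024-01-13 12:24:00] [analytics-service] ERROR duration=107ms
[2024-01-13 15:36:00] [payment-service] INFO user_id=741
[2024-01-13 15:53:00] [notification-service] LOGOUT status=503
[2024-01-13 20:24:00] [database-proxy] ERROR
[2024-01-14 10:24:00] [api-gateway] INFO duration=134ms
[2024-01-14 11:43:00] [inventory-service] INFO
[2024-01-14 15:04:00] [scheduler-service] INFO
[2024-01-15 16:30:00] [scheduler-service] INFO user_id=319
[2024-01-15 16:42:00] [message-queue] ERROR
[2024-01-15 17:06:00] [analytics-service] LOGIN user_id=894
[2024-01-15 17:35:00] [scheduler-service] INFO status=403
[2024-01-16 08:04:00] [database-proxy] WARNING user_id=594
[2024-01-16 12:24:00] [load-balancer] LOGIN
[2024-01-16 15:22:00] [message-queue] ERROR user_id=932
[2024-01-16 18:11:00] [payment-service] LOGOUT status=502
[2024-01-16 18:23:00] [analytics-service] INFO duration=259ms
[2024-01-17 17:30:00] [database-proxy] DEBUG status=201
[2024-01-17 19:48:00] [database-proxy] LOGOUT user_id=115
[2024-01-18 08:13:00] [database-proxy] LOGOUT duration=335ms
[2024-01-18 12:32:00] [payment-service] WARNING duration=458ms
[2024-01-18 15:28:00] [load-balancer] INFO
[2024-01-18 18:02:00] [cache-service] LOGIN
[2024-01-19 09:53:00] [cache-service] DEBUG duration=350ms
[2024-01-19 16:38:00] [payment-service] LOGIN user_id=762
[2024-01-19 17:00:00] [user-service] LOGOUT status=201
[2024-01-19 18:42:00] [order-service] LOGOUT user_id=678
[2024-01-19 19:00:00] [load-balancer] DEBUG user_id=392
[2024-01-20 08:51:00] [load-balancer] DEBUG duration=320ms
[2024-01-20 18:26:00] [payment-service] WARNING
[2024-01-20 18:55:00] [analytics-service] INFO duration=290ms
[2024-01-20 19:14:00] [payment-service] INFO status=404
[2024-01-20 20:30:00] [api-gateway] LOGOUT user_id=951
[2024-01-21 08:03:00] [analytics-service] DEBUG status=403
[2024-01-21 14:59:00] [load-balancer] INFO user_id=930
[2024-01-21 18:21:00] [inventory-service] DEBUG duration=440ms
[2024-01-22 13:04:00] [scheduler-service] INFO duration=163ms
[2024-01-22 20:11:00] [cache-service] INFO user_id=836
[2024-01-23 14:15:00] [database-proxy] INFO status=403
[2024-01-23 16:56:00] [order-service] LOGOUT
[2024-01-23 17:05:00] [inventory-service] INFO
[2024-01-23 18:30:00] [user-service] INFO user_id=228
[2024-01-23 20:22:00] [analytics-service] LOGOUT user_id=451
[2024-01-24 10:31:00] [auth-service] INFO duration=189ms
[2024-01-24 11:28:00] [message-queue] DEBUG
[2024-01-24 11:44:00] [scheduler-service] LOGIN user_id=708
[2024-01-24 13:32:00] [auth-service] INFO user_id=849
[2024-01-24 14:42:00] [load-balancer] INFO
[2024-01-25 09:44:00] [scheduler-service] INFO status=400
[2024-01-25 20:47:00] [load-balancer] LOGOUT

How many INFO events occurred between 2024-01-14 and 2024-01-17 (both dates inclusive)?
6

To filter by date range:

1. Date range: 2024-01-14 through 2024-01-17, both dates inclusive
2. Filter for INFO events whose date falls in this range
3. Count matching events: 6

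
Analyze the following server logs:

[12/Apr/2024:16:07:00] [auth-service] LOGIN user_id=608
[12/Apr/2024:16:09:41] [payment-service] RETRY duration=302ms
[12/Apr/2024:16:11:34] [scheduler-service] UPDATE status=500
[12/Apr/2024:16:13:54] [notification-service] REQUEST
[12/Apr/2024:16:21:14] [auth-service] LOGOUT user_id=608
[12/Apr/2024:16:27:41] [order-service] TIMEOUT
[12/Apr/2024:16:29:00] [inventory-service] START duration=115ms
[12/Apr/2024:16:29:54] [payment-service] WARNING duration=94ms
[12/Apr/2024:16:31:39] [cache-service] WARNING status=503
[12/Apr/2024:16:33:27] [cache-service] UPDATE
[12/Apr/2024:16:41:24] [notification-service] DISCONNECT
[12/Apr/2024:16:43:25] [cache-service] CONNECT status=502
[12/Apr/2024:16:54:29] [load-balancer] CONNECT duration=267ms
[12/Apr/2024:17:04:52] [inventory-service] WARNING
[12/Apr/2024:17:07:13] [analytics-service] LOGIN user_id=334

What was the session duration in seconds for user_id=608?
854

To calculate session duration:

1. Find LOGIN event for user_id=608: 12/Apr/2024:16:07:00
2. Find LOGOUT event for user_id=608: 12/Apr/2024:16:21:14
3. Session duration: 12/Apr/2024:16:21:14 - 12/Apr/2024:16:07:00 = 854 seconds (14 minutes)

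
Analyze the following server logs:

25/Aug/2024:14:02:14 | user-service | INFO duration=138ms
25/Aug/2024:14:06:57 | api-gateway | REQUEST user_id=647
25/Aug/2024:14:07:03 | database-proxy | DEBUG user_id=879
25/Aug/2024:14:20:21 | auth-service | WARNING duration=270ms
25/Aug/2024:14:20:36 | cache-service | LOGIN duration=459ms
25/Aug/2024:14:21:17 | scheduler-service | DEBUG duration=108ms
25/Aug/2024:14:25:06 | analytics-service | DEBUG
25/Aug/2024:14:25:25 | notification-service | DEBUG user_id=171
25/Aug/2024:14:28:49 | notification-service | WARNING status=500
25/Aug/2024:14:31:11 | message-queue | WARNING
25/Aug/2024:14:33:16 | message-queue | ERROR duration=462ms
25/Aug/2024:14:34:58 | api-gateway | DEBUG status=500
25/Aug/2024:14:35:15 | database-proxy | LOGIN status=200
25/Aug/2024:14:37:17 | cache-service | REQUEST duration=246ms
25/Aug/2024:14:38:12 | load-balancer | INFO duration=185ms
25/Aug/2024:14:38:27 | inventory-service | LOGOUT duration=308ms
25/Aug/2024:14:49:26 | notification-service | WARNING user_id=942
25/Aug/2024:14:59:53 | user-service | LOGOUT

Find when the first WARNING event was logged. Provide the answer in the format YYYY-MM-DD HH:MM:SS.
2024-08-25 14:20:21

To find the first event:

1. Filter for all WARNING events
2. Sort by timestamp
3. Select the first one
4. Timestamp: 2024-08-25 14:20:21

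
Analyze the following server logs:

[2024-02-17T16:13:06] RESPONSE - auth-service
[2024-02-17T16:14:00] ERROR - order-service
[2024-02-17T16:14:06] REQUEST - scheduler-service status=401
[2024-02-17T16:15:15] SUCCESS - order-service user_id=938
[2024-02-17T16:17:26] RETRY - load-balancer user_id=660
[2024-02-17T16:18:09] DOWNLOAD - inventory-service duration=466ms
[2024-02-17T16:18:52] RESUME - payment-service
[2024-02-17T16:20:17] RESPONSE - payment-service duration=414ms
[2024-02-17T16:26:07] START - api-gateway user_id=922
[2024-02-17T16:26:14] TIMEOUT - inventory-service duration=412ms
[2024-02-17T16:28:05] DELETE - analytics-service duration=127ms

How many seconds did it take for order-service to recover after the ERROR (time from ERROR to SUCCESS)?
75

To calculate recovery time:

1. Find ERROR event for order-service: 2024-02-17T16:14:00
2. Find next SUCCESS event for order-service: 2024-02-17T16:15:15
3. Recovery time: 2024-02-17T16:15:15 - 2024-02-17T16:14:00 = 75 seconds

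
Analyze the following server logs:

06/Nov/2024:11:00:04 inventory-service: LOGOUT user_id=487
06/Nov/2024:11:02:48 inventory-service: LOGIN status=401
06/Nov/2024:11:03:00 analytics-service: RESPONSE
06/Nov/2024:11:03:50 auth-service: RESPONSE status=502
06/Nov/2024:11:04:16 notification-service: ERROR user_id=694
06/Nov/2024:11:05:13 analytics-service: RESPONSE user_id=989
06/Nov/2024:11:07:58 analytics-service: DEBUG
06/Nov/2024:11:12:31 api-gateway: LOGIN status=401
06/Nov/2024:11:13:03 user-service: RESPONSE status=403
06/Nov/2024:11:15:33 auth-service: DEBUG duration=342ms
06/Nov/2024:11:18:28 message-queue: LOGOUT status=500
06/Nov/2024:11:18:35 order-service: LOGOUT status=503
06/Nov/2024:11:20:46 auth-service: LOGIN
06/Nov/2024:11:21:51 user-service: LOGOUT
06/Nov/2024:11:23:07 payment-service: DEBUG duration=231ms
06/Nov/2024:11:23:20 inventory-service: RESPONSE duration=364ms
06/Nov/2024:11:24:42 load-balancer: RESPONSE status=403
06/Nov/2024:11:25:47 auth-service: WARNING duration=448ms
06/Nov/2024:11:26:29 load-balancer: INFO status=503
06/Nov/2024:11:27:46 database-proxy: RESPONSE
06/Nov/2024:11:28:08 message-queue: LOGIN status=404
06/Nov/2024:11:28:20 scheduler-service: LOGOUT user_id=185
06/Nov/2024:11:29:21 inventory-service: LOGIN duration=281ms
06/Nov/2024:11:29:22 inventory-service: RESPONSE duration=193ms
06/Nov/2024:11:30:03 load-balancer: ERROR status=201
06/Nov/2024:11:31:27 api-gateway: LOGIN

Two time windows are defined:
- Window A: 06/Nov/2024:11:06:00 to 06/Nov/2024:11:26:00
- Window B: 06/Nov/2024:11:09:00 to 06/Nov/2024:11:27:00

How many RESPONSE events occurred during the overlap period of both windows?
3

To find overlap events:

1. Window A: 06/Nov/2024:11:06:00 to 06/Nov/2024:11:26:00
2. Window B: 06/Nov/2024:11:09:00 to 06/Nov/2024:11:27:00
3. Overlap period: 06/Nov/2024:11:09:00 to 06/Nov/2024:11:26:00
4. Count RESPONSE events in overlap: 3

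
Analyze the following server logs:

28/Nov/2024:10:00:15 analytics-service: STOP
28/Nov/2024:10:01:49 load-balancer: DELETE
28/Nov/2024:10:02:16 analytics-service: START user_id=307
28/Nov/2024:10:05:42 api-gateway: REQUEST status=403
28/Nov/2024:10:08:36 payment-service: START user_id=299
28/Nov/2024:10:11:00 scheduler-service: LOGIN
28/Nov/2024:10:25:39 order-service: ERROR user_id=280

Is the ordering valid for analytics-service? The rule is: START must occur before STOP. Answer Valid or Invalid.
Invalid

To validate ordering:

1. Required order: START → STOP
2. Rule: START must occur before STOP
3. Check actual order of events for analytics-service
4. Result: Invalid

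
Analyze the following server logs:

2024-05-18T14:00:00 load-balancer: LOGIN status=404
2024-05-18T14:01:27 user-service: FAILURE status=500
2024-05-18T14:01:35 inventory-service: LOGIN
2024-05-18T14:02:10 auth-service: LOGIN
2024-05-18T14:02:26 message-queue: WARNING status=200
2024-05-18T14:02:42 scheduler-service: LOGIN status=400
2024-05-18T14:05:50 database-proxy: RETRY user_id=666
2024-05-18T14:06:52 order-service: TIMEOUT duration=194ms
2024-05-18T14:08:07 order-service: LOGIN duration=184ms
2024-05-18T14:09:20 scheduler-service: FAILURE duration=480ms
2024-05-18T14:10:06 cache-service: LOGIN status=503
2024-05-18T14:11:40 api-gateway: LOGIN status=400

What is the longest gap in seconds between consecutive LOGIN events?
325

To find the longest gap:

1. Extract all LOGIN events in chronological order
2. Calculate time differences between consecutive events
3. Find the maximum difference
4. Longest gap: 325 seconds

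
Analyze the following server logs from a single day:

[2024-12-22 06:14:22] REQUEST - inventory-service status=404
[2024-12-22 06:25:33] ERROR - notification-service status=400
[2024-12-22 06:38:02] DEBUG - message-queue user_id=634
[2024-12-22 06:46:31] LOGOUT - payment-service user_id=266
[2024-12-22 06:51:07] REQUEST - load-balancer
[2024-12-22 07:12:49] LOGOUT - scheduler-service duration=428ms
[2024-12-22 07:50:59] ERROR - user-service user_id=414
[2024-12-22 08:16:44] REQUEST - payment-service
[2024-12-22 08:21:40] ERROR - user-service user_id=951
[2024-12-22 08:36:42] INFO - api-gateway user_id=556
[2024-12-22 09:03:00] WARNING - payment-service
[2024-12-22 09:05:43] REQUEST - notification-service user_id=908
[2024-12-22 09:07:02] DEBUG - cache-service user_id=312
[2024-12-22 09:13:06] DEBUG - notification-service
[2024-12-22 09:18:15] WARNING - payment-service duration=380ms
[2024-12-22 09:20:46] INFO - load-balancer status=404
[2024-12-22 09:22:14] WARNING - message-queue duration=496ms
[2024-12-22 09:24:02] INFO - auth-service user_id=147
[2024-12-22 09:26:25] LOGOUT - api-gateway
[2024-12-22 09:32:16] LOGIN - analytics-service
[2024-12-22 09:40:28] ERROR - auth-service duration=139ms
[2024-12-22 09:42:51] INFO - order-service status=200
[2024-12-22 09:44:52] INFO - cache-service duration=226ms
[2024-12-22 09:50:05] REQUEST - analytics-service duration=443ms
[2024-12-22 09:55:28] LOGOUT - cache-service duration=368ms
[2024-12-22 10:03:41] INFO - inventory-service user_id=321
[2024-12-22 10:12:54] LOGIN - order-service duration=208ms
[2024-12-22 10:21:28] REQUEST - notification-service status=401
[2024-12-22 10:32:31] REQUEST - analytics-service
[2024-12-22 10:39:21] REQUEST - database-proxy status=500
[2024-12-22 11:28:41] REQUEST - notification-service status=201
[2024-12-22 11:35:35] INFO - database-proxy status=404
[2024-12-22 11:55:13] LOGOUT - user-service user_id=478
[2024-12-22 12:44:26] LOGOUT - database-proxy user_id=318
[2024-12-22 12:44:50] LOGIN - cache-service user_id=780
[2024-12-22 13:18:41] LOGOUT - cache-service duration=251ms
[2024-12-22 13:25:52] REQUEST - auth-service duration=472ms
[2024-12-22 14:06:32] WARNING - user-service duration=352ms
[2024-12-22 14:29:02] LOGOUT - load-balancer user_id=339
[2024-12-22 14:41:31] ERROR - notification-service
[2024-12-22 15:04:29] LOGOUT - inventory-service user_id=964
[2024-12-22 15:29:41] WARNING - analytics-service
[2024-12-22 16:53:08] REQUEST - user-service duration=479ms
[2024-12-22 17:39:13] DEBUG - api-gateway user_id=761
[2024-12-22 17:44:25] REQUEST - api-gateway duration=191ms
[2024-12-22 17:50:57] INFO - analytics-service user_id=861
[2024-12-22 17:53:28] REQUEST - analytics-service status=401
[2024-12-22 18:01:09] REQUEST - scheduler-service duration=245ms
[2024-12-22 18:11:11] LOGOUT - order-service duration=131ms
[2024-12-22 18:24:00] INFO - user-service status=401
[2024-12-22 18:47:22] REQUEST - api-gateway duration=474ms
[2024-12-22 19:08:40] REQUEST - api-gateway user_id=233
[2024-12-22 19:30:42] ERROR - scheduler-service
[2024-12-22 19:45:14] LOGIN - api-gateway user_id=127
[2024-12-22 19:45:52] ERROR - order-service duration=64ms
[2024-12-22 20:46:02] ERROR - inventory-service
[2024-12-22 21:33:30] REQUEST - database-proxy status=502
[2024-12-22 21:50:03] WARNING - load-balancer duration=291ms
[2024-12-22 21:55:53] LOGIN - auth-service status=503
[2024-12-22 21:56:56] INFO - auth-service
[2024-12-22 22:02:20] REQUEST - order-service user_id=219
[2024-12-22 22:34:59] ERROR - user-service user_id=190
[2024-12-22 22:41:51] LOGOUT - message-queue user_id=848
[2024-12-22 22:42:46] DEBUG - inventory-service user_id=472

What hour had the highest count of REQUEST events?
10

To find the peak hour:

1. Group all REQUEST events by hour
2. Count events in each hour
3. Find hour with maximum count
4. Peak hour: 10 (with 3 events)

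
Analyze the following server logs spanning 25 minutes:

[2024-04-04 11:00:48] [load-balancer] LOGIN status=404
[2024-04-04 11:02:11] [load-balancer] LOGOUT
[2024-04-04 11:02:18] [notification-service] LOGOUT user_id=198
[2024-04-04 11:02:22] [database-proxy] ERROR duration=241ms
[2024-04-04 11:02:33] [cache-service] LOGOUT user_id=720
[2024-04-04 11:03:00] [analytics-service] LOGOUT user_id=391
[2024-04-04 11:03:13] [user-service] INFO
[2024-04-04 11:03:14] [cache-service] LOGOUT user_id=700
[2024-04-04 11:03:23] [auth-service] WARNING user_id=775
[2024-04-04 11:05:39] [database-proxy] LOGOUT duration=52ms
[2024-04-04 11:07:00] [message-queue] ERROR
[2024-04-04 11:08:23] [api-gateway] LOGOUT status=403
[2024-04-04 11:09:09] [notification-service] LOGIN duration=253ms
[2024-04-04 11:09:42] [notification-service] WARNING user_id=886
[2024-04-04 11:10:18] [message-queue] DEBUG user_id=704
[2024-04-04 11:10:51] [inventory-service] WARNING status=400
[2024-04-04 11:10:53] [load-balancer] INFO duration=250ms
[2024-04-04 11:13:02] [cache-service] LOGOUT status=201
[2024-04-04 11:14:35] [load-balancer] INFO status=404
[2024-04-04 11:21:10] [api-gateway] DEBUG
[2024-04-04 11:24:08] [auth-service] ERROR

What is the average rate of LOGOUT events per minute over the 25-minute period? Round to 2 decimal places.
0.32

To calculate the rate:

1. Count total LOGOUT events: 8
2. Total time period: 25 minutes
3. Rate = 8 / 25 = 0.32 events per minute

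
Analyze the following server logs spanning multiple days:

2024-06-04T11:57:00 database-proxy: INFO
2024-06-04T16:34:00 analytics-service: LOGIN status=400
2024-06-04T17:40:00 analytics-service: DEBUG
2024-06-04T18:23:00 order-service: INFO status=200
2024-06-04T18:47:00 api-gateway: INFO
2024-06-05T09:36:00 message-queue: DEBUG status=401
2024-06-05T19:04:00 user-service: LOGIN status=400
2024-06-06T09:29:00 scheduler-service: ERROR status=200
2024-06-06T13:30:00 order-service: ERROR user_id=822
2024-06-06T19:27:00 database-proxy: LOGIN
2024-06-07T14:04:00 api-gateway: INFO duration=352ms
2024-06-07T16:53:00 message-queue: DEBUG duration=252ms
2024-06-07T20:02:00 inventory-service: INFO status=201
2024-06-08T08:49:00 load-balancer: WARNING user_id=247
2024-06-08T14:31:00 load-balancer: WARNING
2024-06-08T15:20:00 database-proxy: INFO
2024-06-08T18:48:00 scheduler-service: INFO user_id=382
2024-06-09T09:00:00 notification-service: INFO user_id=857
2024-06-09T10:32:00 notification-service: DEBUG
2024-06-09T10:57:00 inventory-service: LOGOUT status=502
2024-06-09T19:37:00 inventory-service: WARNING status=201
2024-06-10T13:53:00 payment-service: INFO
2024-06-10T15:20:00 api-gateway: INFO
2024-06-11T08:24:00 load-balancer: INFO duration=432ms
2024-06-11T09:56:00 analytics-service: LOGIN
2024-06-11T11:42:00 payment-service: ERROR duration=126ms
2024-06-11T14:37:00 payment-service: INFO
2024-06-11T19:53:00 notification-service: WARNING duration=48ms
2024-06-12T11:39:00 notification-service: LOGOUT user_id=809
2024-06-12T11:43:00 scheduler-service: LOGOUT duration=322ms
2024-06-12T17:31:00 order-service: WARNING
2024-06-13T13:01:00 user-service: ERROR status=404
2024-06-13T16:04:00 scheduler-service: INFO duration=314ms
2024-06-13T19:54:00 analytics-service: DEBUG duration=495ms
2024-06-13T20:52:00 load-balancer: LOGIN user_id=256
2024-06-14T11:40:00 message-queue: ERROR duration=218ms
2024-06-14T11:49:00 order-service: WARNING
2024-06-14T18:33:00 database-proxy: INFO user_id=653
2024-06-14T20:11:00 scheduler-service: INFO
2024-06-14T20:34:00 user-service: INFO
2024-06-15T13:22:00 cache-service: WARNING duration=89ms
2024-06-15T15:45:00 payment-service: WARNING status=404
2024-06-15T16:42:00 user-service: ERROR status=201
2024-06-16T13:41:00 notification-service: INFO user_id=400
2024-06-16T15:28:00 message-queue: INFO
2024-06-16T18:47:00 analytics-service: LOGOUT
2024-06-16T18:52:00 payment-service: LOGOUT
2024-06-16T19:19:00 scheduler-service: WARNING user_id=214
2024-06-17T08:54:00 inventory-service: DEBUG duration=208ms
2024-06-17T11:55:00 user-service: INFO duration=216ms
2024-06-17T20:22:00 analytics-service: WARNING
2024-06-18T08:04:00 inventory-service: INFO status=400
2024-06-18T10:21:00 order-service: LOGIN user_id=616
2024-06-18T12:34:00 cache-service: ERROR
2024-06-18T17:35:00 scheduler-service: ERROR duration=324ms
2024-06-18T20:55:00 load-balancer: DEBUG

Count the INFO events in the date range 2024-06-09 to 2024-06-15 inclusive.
9

To filter by date range:

1. Date range: 2024-06-09 through 2024-06-15, both dates inclusive
2. Filter for INFO events whose date falls in this range
3. Count matching events: 9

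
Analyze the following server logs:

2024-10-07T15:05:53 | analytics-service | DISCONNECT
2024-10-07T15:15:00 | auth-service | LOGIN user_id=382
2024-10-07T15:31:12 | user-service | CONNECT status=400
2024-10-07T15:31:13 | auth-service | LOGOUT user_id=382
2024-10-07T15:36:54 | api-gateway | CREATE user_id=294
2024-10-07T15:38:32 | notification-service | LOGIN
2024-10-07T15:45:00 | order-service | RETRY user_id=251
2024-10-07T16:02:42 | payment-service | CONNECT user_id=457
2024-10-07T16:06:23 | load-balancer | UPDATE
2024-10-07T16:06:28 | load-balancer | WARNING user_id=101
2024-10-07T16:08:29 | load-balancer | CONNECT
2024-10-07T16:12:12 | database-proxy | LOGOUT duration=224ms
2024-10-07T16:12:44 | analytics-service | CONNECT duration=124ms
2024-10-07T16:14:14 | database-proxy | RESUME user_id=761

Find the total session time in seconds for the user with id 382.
973

To calculate session duration:

1. Find LOGIN event for user_id=382: 2024-10-07T15:15:00
2. Find LOGOUT event for user_id=382: 2024-10-07T15:31:13
3. Session duration: 2024-10-07T15:31:13 - 2024-10-07T15:15:00 = 973 seconds (16 minutes)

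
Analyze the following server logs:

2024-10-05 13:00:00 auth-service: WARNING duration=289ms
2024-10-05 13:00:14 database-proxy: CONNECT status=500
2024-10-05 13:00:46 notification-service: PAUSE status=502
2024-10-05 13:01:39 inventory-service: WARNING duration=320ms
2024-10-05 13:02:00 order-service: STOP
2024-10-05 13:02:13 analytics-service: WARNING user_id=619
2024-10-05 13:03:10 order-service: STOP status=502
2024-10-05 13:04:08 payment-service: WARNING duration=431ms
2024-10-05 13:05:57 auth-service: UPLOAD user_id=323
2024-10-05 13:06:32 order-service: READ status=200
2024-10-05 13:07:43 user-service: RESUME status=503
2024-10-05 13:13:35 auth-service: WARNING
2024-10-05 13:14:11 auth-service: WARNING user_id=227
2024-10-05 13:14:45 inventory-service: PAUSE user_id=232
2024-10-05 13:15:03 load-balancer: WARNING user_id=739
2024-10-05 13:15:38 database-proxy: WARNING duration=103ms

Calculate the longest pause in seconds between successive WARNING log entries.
567

To find the longest gap:

1. Extract all WARNING events in chronological order
2. Calculate time differences between consecutive events
3. Find the maximum difference
4. Longest gap: 567 seconds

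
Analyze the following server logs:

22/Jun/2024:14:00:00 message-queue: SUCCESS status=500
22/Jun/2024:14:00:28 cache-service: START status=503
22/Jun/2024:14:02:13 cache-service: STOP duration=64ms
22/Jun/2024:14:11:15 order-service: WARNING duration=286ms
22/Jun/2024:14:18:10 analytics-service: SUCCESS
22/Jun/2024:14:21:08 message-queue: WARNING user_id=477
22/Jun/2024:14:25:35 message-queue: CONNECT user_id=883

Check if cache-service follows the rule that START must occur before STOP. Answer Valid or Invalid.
Valid

To validate ordering:

1. Required order: START → STOP
2. Rule: START must occur before STOP
3. Check actual order of events for cache-service
4. Result: Valid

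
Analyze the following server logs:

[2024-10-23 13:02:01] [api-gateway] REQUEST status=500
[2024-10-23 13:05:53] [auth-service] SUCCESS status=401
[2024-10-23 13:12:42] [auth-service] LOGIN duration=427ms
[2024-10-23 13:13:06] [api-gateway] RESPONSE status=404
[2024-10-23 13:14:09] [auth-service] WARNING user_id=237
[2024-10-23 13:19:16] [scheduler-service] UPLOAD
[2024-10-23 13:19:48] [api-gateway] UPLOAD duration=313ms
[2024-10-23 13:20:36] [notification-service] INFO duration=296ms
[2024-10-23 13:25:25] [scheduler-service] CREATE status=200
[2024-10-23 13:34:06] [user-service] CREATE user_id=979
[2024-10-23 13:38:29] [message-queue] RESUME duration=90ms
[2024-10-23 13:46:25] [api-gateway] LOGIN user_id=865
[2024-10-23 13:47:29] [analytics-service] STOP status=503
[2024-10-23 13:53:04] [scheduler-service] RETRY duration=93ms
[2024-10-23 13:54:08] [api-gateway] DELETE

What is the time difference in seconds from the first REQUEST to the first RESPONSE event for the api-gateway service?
665

To find the time between events:

1. Locate the first REQUEST event for api-gateway: 2024-10-23 13:02:01
2. Locate the first RESPONSE event for api-gateway: 2024-10-23 13:13:06
3. Calculate the difference: 2024-10-23 13:13:06 - 2024-10-23 13:02:01 = 665 seconds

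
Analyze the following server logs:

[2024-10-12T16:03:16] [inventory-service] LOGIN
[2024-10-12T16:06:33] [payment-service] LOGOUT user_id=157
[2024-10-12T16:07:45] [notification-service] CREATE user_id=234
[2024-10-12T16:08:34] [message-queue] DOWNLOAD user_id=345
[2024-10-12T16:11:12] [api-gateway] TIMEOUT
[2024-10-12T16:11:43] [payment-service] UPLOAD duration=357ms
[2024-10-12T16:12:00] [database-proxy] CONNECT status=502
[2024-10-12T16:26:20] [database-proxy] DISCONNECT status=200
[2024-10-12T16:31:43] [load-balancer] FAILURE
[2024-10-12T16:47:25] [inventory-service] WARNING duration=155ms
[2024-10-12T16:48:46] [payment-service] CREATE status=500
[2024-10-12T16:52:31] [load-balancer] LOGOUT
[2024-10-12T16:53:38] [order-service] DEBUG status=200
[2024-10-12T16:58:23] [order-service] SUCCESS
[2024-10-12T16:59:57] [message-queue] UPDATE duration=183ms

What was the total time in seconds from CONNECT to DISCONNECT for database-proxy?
860

To calculate state duration:

1. Find CONNECT event for database-proxy: 2024-10-12T16:12:00
2. Find DISCONNECT event for database-proxy: 2024-10-12T16:26:20
3. Calculate duration: 2024-10-12T16:26:20 - 2024-10-12T16:12:00 = 860 seconds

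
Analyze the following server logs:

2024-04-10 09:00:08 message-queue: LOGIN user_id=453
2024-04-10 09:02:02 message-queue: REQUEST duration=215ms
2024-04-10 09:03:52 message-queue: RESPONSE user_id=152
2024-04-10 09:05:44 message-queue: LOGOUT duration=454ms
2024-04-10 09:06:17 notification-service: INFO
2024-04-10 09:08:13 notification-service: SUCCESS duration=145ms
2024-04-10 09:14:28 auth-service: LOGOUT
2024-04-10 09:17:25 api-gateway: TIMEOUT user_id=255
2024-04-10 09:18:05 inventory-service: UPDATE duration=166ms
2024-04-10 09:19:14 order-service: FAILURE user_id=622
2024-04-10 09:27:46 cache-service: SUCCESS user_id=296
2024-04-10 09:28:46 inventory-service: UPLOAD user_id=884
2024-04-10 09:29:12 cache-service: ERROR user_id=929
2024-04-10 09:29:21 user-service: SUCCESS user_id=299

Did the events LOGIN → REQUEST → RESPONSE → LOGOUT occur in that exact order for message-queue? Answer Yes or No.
Yes

To verify sequence order:

1. Find all events in sequence LOGIN → REQUEST → RESPONSE → LOGOUT for message-queue
2. Extract their timestamps
3. Check if timestamps are in ascending order
4. Result: Yes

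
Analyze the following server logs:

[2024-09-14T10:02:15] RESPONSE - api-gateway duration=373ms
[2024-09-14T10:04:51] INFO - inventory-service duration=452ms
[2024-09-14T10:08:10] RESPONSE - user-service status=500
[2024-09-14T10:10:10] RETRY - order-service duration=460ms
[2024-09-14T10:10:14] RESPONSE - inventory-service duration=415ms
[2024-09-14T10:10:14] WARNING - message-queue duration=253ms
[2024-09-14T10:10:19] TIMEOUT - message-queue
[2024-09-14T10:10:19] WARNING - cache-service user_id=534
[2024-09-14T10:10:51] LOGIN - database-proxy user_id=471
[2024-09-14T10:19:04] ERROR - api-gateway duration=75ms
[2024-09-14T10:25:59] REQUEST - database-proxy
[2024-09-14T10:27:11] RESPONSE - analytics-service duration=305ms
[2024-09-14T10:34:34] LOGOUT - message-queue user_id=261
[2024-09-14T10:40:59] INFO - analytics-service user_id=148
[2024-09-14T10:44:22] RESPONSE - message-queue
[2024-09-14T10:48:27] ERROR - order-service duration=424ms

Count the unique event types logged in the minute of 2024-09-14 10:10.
5

To count unique event types:

1. Filter events in the minute starting at 2024-09-14 10:10
2. Extract event types from matching entries
3. Count unique types: 5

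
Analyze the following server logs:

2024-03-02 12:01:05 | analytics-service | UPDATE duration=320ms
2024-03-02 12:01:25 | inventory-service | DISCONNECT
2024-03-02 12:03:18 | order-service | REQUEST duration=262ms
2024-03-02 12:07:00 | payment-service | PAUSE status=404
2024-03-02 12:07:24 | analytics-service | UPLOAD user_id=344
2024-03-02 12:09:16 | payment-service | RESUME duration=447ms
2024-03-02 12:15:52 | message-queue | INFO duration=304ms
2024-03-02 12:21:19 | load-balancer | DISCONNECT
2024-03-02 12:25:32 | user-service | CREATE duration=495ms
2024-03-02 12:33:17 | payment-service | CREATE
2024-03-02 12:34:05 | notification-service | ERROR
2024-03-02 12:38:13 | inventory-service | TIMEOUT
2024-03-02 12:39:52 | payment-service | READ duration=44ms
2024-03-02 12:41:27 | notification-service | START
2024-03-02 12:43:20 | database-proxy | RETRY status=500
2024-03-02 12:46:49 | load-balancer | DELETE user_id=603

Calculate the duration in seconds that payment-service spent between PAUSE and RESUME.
136

To calculate state duration:

1. Find PAUSE event for payment-service: 2024-03-02 12:07:00
2. Find RESUME event for payment-service: 2024-03-02 12:09:16
3. Calculate duration: 2024-03-02 12:09:16 - 2024-03-02 12:07:00 = 136 seconds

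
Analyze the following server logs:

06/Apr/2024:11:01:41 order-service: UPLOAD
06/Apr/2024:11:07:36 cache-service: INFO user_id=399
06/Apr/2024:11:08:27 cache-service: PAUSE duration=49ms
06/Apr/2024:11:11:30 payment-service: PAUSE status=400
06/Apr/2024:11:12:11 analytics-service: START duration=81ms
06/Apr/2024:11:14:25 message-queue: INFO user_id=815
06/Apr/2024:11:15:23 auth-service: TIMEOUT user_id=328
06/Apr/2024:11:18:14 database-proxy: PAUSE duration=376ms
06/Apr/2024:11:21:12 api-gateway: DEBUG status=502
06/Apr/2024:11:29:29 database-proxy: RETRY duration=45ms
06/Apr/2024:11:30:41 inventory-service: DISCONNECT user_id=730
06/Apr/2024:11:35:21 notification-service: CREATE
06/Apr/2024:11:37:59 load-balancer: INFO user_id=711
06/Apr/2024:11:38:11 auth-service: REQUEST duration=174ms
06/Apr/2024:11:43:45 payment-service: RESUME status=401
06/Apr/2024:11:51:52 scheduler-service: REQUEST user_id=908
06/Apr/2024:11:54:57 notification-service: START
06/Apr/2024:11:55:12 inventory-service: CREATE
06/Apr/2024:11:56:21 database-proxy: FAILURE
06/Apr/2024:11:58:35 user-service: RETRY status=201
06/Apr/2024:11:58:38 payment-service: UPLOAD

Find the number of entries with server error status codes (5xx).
1

To find matching entries:

1. Pattern to match: server error status codes (5xx)
2. Scan each log entry for the pattern
3. Count matches: 1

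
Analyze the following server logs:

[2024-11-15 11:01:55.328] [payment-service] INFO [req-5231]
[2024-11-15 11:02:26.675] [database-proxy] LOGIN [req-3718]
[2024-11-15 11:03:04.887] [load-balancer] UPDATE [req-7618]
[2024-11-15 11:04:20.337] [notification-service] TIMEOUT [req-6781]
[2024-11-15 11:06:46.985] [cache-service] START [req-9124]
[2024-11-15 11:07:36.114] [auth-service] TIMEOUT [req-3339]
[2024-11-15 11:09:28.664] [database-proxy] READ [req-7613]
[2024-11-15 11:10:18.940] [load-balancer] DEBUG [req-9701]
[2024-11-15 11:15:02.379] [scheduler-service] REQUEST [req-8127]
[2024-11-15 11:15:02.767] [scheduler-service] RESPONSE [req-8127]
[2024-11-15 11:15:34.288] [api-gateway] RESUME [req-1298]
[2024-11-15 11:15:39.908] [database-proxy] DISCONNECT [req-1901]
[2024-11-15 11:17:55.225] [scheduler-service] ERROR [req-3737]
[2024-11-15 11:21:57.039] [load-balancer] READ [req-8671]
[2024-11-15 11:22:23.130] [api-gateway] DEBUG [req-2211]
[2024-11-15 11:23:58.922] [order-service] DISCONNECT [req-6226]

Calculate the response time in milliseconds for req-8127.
388

To calculate latency:

1. Find REQUEST with id req-8127: 2024-11-15 11:15:02.379
2. Find RESPONSE with id req-8127: 2024-11-15 11:15:02.767
3. Latency: 2024-11-15 11:15:02.767 - 2024-11-15 11:15:02.379 = 388ms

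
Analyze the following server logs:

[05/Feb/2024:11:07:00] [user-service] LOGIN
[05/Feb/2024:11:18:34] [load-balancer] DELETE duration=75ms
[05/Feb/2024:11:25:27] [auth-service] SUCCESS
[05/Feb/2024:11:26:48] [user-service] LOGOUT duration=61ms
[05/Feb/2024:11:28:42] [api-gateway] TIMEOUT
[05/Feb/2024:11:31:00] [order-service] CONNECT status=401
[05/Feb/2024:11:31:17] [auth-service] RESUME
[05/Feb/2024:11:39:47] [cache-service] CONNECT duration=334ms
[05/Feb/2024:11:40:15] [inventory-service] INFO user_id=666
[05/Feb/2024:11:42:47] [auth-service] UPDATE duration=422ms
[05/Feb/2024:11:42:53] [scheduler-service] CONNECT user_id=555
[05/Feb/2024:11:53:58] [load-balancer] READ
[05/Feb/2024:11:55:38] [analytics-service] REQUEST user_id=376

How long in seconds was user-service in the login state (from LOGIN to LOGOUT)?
1188

To calculate state duration:

1. Find LOGIN event for user-service: 05/Feb/2024:11:07:00
2. Find LOGOUT event for user-service: 05/Feb/2024:11:26:48
3. Calculate duration: 05/Feb/2024:11:26:48 - 05/Feb/2024:11:07:00 = 1188 seconds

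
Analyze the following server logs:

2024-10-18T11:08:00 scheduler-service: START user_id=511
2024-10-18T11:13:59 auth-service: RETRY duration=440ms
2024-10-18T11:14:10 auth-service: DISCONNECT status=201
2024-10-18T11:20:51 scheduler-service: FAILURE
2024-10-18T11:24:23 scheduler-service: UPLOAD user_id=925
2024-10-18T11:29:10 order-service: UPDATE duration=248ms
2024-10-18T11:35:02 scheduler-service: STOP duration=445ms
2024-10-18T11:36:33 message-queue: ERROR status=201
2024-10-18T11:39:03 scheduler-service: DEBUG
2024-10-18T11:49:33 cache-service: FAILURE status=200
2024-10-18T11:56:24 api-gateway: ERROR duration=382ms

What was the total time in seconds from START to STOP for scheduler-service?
1622

To calculate state duration:

1. Find START event for scheduler-service: 2024-10-18T11:08:00
2. Find STOP event for scheduler-service: 2024-10-18T11:35:02
3. Calculate duration: 2024-10-18T11:35:02 - 2024-10-18T11:08:00 = 1622 seconds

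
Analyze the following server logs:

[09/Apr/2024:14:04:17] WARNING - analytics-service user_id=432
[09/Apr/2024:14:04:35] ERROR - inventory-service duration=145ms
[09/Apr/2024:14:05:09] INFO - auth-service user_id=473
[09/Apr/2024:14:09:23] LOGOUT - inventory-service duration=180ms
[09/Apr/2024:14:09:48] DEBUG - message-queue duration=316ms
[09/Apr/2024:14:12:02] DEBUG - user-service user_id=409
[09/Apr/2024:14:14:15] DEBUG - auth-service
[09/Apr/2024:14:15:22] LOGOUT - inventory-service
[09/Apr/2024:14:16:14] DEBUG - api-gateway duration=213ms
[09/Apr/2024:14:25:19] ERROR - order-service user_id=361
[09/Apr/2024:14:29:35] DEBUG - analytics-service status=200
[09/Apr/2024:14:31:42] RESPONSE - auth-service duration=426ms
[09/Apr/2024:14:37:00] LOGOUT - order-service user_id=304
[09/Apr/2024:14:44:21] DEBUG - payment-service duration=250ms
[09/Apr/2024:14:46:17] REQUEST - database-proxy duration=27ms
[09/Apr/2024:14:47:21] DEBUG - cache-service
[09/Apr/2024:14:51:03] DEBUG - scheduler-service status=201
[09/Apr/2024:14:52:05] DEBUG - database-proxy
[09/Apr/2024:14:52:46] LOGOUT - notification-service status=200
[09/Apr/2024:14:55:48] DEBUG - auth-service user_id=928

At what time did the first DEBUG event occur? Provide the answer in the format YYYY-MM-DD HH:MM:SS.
2024-04-09 14:09:48

To find the first event:

1. Filter for all DEBUG events
2. Sort by timestamp
3. Select the first one
4. Timestamp: 2024-04-09 14:09:48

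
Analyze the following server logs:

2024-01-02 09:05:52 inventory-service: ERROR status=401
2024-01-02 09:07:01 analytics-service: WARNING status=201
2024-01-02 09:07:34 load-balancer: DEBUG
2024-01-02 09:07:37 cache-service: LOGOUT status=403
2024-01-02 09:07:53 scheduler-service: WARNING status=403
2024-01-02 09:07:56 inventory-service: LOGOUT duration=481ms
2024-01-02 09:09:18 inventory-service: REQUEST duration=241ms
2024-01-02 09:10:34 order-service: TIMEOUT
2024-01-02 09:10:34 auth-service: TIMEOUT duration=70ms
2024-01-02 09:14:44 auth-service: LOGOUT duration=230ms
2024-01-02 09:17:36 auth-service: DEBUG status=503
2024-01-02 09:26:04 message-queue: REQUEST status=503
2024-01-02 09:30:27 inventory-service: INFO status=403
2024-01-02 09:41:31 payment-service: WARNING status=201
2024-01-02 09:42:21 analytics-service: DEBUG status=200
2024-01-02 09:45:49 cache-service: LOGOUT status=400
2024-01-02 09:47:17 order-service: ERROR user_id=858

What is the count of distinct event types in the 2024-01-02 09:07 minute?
3

To count unique event types:

1. Filter events in the minute starting at 2024-01-02 09:07
2. Extract event types from matching entries
3. Count unique types: 3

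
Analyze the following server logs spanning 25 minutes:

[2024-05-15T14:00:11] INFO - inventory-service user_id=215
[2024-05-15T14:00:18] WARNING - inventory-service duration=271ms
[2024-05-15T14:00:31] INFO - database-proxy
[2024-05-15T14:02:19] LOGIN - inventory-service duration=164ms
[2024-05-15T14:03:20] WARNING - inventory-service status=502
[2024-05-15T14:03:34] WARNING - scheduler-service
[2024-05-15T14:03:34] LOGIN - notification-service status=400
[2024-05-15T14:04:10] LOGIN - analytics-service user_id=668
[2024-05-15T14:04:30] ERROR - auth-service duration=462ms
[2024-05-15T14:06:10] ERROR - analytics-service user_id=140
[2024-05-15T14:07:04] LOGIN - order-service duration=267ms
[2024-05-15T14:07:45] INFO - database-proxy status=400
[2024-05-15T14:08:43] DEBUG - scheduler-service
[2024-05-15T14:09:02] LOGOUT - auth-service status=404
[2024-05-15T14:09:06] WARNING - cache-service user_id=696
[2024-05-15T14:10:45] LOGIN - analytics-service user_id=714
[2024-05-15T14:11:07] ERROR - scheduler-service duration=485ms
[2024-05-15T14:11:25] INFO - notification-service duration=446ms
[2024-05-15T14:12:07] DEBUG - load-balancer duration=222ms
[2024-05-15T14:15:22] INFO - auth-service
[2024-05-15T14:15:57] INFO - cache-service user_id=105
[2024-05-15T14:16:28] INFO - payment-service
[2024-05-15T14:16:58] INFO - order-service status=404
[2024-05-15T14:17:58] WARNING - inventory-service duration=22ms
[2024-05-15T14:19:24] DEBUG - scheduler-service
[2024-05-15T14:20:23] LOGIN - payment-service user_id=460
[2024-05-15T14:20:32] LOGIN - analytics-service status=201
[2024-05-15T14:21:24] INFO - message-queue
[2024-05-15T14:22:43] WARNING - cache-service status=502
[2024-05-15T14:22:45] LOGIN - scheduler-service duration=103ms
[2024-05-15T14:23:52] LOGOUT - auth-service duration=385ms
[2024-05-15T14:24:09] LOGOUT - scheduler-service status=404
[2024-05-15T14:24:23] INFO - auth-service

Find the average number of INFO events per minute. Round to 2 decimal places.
0.4

To calculate the rate:

1. Count total INFO events: 10
2. Total time period: 25 minutes
3. Rate = 10 / 25 = 0.4 events per minute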